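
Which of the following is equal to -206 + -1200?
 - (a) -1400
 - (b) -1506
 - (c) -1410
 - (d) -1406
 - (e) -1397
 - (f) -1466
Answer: d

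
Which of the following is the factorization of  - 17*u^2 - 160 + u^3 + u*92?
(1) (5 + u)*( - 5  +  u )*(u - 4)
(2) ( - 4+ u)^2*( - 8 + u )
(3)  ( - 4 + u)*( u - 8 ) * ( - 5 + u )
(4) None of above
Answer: 3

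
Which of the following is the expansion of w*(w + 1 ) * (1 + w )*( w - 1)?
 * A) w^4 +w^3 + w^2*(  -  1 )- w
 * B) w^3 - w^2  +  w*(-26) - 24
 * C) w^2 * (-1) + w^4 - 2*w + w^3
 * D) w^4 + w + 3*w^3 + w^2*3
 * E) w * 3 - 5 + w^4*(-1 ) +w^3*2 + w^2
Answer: A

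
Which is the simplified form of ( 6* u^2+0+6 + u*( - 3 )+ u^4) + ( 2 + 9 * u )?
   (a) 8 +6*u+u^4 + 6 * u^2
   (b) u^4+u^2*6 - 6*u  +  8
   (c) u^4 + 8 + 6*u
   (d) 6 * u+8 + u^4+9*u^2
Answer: a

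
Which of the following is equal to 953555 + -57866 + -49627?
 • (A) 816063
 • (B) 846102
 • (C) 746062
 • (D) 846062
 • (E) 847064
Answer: D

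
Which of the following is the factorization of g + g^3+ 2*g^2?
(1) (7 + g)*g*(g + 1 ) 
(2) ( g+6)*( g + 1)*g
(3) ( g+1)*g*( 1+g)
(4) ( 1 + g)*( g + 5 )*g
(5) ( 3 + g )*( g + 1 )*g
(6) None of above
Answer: 3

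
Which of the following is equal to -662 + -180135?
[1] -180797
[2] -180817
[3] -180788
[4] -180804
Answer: 1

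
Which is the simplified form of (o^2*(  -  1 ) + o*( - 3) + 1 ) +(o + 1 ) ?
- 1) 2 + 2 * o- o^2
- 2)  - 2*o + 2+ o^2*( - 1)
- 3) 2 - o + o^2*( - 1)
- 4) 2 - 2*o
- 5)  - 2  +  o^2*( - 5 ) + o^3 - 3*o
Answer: 2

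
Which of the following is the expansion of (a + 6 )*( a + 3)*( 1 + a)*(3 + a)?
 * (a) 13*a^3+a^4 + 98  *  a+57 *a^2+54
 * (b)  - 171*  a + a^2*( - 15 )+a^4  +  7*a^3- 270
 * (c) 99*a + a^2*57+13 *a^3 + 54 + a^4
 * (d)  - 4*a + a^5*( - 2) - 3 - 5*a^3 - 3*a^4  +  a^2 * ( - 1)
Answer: c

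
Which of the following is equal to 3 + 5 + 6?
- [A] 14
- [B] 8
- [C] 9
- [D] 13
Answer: A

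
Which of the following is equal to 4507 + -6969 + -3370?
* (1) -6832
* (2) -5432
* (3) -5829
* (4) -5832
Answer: 4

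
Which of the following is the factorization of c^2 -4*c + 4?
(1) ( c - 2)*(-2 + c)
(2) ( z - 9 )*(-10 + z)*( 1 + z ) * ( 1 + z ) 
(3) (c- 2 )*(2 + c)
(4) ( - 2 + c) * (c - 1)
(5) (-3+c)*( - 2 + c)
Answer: 1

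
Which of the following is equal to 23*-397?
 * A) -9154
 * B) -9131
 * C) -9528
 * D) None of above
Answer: B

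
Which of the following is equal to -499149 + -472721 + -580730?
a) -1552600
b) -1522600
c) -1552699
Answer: a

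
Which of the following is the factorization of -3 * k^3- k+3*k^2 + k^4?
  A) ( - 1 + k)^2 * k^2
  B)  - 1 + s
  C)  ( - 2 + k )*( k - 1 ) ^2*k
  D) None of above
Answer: D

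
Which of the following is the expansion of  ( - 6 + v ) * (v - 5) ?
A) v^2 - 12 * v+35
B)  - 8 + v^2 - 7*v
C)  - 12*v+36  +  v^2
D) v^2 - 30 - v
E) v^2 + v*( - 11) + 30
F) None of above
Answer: E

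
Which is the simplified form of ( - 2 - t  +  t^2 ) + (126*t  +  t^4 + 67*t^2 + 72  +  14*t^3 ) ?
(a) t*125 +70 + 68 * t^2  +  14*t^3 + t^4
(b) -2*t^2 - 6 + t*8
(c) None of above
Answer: a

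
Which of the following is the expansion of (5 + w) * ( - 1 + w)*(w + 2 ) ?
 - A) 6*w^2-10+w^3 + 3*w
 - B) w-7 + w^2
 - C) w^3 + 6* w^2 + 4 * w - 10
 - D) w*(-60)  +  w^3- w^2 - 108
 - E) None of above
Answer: A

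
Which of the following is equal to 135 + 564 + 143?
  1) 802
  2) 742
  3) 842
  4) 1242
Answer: 3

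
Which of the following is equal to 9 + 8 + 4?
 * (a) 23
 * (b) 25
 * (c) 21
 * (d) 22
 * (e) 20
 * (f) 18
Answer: c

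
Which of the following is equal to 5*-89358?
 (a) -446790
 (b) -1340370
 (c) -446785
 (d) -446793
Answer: a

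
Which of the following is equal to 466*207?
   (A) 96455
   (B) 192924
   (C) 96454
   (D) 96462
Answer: D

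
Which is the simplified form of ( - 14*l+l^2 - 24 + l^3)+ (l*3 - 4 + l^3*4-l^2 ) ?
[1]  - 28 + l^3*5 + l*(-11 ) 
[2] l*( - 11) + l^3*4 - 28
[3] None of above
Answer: 1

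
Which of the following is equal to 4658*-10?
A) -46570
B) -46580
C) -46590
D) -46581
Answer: B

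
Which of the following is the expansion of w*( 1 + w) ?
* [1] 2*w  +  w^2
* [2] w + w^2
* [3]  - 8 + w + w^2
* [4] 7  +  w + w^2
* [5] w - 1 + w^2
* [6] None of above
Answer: 2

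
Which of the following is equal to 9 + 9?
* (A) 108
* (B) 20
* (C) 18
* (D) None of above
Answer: C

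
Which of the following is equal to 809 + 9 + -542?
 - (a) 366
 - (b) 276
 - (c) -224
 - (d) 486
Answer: b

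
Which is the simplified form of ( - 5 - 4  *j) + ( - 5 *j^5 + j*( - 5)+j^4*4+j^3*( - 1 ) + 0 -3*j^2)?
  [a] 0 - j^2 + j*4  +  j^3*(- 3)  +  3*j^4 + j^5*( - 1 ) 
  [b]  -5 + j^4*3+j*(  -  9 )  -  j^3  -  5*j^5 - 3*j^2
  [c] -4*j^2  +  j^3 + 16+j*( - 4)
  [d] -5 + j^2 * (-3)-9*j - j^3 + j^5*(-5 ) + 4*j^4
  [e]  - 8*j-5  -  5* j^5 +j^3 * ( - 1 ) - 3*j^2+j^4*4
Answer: d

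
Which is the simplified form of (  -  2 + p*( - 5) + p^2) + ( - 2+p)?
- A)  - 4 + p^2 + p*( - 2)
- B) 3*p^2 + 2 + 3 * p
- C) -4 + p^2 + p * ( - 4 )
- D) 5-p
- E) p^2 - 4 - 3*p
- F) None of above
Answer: C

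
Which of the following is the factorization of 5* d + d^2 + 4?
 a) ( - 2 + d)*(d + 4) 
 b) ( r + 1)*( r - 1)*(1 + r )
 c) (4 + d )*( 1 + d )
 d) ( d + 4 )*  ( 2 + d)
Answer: c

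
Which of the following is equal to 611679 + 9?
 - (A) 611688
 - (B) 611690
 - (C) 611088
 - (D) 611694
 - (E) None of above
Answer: A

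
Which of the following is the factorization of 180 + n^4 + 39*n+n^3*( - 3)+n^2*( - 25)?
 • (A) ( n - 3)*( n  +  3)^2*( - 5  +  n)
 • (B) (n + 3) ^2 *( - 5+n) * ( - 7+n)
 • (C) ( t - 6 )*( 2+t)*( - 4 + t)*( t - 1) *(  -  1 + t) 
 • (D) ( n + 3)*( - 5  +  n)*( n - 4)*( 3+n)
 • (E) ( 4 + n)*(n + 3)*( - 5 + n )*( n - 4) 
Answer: D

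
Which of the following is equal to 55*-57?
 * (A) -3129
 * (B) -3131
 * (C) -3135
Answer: C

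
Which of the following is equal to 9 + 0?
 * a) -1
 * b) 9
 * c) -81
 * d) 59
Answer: b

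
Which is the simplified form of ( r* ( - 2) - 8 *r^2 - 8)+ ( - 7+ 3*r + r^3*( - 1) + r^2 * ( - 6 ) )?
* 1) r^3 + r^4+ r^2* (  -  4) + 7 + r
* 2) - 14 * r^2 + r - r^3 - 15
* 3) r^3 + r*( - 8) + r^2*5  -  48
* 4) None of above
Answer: 2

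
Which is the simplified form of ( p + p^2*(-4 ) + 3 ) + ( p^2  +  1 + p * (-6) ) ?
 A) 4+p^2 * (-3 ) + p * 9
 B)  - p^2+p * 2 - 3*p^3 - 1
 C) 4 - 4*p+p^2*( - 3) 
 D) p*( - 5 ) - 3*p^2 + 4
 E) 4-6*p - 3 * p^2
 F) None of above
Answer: D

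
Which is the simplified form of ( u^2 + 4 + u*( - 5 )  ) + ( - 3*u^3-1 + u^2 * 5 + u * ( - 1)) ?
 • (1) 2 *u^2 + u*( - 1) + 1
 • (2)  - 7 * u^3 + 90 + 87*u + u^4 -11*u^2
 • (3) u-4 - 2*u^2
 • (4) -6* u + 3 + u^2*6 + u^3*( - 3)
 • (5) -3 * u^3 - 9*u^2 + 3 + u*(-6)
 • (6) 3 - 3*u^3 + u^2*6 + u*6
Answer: 4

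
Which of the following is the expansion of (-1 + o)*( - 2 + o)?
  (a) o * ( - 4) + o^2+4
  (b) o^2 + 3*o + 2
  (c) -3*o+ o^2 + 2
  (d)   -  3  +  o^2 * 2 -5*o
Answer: c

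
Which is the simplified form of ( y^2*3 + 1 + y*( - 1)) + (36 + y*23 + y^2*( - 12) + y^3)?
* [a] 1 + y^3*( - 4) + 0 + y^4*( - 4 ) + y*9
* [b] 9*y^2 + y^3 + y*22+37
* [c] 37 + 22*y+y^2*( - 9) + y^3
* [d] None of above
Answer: c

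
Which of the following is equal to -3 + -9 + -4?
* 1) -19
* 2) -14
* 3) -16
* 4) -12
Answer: 3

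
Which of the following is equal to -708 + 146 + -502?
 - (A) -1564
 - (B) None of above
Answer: B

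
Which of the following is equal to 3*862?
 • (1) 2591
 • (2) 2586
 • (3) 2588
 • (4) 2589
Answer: 2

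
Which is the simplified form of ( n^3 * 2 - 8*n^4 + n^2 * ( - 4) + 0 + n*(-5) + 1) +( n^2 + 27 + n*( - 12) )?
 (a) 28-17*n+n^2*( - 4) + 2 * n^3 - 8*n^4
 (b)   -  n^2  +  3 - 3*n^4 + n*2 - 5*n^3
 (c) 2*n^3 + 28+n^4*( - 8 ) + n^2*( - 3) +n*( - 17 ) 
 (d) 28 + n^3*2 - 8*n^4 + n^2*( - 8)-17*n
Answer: c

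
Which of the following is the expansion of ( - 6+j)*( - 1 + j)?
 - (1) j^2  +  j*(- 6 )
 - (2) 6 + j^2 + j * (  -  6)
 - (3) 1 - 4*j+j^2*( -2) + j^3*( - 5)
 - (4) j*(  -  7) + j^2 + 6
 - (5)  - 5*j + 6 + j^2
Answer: 4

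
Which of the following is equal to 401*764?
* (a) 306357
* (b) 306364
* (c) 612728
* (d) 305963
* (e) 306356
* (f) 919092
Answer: b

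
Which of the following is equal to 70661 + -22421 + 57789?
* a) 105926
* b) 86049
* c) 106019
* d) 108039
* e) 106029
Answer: e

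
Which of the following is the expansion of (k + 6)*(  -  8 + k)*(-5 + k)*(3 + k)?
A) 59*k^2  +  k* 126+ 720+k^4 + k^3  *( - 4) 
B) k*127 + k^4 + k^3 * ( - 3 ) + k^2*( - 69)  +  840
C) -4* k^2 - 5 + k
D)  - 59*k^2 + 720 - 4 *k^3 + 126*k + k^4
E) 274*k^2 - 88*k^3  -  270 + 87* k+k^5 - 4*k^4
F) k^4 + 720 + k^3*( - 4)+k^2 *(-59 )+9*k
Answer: D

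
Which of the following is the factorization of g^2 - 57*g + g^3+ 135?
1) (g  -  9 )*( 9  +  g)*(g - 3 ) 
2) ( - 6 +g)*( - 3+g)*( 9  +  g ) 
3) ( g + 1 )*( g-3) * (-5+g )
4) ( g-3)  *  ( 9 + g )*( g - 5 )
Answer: 4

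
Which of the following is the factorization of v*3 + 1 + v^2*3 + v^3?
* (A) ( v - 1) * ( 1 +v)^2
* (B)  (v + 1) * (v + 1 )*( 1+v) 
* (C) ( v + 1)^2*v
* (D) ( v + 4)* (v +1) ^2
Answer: B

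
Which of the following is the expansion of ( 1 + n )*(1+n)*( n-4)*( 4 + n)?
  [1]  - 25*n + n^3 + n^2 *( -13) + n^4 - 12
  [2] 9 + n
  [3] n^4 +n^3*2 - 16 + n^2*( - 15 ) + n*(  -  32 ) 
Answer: 3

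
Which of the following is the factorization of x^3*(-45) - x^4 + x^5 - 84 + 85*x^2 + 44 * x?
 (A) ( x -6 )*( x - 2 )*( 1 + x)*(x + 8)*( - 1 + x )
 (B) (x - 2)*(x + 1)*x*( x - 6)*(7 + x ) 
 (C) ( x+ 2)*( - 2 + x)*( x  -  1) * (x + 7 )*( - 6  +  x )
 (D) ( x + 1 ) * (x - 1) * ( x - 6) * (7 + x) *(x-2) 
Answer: D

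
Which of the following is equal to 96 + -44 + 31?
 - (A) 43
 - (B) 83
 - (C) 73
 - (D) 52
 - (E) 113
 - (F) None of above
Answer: B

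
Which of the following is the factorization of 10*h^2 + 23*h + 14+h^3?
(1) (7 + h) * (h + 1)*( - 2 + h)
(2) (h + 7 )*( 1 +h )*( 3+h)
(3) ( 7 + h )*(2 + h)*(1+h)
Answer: 3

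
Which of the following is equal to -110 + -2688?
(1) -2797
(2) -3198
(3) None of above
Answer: 3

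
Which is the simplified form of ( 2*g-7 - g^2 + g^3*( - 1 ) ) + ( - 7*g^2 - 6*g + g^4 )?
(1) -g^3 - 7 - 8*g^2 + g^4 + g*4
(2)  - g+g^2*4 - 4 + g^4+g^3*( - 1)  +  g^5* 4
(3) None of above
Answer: 3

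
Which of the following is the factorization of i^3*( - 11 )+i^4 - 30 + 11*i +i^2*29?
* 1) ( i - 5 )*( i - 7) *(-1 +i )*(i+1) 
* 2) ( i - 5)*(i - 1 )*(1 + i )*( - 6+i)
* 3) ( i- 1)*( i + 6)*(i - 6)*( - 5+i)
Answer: 2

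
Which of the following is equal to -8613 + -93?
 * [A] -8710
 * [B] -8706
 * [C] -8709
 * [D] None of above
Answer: B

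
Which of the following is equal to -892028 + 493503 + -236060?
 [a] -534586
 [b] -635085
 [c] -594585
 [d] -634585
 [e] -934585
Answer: d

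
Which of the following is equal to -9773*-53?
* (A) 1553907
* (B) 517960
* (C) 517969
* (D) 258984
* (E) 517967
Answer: C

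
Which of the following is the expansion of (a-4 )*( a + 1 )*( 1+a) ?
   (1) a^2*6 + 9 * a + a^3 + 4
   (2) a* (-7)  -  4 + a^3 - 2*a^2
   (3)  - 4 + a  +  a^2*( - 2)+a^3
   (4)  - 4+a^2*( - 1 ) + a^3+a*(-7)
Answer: 2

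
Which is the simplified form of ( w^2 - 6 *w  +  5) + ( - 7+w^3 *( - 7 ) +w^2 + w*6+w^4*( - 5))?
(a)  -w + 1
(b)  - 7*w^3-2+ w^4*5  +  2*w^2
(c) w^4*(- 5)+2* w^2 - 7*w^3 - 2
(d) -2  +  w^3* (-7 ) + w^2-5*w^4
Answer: c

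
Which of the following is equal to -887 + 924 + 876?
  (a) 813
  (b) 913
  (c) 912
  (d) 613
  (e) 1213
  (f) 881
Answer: b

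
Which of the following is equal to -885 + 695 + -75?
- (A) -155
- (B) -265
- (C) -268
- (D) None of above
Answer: B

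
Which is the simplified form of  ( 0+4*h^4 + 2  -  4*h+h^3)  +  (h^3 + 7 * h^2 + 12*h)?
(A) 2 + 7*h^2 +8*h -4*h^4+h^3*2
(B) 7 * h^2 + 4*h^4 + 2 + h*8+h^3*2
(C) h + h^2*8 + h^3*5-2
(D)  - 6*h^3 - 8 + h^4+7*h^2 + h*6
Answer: B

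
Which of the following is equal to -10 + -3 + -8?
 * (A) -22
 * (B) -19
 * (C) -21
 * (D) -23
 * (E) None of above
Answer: C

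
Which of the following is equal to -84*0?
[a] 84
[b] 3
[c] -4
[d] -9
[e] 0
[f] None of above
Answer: e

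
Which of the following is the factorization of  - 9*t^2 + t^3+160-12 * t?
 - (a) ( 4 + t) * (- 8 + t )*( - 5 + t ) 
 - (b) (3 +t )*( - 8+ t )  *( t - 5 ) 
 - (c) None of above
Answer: a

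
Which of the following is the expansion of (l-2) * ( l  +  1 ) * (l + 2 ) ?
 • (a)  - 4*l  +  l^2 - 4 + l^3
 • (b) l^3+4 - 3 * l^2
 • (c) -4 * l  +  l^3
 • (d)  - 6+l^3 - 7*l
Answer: a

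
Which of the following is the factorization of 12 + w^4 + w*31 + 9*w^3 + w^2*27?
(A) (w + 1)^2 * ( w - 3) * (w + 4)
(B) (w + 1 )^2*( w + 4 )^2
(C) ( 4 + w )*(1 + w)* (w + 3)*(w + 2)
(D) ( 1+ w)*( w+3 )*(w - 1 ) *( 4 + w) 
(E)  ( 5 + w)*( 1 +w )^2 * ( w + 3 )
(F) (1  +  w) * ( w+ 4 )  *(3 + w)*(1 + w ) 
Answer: F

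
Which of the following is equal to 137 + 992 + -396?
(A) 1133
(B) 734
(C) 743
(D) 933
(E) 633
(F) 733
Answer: F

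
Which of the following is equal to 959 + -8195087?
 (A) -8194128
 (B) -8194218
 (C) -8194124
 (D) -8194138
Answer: A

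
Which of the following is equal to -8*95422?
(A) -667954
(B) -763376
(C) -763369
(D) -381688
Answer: B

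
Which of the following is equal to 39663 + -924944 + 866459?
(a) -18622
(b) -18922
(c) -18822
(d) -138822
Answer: c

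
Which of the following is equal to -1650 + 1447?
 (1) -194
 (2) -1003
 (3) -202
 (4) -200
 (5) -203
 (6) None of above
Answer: 5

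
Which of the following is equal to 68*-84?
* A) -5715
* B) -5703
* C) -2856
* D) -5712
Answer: D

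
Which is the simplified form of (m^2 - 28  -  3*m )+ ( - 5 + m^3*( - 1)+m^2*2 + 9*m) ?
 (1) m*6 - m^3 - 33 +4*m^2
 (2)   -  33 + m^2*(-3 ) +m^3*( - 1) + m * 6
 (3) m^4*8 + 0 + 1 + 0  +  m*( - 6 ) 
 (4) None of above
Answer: 4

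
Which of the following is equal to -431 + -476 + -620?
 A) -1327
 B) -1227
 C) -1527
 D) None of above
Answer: C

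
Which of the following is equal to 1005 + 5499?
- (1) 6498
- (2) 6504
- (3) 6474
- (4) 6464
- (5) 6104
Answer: 2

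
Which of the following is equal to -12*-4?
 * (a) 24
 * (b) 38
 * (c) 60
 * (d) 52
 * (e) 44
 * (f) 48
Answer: f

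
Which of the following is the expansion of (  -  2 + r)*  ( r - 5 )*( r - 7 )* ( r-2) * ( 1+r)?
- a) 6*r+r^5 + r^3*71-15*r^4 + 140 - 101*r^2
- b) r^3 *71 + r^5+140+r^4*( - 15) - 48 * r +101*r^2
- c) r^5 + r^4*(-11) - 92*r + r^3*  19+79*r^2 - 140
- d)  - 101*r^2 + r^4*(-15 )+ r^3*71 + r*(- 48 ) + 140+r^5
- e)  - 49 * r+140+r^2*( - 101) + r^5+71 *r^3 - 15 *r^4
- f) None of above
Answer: d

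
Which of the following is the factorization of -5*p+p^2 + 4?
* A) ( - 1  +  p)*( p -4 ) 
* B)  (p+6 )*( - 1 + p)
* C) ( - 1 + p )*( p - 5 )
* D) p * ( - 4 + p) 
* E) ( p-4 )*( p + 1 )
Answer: A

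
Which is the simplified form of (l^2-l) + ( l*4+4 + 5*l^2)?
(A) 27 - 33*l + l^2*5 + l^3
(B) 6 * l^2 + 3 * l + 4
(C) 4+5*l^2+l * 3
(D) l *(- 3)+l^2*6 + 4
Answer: B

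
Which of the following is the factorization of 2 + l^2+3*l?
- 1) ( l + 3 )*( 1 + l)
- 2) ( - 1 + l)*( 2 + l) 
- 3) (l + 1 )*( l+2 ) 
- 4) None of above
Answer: 3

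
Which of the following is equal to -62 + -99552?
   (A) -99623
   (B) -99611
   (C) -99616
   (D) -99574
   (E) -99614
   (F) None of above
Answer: E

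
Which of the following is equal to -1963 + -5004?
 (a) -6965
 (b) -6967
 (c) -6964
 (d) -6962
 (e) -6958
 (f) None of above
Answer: b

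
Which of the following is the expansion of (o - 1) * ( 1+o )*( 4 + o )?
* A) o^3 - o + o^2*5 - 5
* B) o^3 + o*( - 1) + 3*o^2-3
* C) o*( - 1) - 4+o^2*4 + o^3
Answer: C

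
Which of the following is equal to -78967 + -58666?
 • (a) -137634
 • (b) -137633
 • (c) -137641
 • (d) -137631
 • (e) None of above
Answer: b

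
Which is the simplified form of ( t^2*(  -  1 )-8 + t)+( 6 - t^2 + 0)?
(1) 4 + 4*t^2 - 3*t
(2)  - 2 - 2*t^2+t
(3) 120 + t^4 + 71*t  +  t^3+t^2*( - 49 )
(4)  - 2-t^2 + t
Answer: 2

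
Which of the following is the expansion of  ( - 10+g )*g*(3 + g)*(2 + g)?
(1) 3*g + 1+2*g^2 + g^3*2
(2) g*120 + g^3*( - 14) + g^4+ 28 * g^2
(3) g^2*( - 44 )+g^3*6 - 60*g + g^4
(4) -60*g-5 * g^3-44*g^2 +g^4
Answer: 4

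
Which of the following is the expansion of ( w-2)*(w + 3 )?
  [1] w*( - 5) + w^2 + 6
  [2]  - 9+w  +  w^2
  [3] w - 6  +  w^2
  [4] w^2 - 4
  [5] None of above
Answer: 3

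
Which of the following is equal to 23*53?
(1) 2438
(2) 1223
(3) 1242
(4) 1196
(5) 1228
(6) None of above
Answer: 6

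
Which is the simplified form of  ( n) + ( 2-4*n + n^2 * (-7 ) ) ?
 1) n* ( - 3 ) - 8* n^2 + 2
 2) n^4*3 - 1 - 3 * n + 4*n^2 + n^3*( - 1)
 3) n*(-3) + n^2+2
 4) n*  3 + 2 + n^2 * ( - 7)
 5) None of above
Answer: 5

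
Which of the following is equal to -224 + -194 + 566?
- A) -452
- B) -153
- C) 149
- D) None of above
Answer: D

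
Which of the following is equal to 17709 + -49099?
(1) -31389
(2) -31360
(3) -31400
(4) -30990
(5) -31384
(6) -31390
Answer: 6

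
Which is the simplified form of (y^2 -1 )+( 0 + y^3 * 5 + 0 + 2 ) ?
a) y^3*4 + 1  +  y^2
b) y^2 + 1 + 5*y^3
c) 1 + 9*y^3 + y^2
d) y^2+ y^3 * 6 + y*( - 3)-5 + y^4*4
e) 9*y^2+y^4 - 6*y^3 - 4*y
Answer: b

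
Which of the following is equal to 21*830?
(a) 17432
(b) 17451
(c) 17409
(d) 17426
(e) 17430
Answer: e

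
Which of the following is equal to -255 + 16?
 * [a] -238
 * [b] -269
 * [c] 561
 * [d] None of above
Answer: d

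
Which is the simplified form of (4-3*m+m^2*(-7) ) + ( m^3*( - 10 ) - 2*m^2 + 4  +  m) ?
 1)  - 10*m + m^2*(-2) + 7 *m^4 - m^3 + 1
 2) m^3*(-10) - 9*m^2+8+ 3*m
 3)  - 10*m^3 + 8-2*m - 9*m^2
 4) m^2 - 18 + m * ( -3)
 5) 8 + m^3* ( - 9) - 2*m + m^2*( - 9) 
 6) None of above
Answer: 3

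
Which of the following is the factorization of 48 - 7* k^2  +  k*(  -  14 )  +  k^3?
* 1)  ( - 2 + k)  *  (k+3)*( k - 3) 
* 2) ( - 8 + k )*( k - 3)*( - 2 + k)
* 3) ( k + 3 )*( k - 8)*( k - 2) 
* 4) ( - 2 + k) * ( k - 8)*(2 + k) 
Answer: 3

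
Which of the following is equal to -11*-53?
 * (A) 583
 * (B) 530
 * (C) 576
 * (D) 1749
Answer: A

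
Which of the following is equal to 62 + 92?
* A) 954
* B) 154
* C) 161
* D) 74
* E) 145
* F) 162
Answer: B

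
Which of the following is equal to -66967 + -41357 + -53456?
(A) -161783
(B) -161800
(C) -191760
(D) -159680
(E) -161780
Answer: E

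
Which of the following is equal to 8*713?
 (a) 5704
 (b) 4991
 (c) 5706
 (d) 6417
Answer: a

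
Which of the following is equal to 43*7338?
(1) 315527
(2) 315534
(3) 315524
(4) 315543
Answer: 2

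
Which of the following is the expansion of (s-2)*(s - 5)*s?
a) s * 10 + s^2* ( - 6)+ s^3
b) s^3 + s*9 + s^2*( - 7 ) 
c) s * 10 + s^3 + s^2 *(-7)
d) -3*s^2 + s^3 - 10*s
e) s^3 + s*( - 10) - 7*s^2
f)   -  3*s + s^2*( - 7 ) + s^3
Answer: c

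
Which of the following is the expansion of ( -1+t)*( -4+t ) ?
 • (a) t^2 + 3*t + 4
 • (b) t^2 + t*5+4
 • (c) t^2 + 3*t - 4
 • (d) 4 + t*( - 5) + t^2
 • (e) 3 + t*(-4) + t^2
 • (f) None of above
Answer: d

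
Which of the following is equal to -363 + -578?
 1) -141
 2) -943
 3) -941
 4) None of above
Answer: 3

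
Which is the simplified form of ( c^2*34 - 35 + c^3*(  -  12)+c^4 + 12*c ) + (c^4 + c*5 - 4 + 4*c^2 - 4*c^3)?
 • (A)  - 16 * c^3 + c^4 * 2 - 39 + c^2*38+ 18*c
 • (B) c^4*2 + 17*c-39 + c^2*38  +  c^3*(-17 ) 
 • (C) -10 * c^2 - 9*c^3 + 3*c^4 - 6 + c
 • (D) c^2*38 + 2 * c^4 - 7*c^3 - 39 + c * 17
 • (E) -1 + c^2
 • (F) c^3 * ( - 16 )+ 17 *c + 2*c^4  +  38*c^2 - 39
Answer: F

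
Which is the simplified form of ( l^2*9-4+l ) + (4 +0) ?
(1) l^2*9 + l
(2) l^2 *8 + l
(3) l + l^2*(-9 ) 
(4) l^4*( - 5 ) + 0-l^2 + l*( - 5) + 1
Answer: 1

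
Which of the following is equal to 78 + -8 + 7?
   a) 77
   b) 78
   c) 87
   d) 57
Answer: a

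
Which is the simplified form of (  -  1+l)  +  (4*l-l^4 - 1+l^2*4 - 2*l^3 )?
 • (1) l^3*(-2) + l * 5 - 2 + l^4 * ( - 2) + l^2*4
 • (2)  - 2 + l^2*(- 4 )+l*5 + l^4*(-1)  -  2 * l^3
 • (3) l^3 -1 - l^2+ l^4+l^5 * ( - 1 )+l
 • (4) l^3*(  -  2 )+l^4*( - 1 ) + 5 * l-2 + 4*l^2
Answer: 4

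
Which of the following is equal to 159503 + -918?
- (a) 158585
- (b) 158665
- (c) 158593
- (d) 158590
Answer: a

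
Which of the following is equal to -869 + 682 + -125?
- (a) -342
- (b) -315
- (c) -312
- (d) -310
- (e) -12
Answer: c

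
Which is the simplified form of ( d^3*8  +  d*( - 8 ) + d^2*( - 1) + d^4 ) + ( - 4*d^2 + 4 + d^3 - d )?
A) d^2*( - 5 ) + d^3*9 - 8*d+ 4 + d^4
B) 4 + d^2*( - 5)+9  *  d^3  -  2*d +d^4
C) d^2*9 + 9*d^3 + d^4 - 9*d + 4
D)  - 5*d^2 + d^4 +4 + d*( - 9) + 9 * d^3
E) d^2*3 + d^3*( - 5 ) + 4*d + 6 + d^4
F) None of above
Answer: D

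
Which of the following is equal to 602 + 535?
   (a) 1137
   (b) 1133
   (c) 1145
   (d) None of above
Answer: a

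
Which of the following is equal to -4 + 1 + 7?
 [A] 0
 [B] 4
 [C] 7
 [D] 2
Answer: B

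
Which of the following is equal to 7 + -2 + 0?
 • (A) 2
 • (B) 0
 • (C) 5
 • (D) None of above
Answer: C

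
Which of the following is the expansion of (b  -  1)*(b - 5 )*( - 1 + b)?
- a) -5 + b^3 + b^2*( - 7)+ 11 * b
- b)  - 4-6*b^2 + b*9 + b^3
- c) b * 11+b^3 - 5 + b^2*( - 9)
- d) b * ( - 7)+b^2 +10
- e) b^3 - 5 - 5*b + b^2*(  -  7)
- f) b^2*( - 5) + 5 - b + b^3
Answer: a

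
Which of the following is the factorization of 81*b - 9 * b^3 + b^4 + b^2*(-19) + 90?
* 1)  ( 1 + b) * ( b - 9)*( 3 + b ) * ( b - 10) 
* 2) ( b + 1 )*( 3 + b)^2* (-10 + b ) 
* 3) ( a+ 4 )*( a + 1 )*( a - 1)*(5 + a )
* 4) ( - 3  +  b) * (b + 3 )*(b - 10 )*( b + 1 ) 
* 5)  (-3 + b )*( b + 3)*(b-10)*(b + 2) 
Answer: 4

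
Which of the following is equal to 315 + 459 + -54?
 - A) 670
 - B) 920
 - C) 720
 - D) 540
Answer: C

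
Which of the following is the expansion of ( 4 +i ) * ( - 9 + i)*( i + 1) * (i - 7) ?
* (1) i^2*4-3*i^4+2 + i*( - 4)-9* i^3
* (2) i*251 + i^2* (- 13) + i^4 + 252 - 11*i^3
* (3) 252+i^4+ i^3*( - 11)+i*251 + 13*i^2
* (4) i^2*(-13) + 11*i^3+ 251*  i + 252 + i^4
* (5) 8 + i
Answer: 2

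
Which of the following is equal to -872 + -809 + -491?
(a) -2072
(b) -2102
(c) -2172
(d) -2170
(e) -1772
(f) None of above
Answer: c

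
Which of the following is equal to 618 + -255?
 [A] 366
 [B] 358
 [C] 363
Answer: C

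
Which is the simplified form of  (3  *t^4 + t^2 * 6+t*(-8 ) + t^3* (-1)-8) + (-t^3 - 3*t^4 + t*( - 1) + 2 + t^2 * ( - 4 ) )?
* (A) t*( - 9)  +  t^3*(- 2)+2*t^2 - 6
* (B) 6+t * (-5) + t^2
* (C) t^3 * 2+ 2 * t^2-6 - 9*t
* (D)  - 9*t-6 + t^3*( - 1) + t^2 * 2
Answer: A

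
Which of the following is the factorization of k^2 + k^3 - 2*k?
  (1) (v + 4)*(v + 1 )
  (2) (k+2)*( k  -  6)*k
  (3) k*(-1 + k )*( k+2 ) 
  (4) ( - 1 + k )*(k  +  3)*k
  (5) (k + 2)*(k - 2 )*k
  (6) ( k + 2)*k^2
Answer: 3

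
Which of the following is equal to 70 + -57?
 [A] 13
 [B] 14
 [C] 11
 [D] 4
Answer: A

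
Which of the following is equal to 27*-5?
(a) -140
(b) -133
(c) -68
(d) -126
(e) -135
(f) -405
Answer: e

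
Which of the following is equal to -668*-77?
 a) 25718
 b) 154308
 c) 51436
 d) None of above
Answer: c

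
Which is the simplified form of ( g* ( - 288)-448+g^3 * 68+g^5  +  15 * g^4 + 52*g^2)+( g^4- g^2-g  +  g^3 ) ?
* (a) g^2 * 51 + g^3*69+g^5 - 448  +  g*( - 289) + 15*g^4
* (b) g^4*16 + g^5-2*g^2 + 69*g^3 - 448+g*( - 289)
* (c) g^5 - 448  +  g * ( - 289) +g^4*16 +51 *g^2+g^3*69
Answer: c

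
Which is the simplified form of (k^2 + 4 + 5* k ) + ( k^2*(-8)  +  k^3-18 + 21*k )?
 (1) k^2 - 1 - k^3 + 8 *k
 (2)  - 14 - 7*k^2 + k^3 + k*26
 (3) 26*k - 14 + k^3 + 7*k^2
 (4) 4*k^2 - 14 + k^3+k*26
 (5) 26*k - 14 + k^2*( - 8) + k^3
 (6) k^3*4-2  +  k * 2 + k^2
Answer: 2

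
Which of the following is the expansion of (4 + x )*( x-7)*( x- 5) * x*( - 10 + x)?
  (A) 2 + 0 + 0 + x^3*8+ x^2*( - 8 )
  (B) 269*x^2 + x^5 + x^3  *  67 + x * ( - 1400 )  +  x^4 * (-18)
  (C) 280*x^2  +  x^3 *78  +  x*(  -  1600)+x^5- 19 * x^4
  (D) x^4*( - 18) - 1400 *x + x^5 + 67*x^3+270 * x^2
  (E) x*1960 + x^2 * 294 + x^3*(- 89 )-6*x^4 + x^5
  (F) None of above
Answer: D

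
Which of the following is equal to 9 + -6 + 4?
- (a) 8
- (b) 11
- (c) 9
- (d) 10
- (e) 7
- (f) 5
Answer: e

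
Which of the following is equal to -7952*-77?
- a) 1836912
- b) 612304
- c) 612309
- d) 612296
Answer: b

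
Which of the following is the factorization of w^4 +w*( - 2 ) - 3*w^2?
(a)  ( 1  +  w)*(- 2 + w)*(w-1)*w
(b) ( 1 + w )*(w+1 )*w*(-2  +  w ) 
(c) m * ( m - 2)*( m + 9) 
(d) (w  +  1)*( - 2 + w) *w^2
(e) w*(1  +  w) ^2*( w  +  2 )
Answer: b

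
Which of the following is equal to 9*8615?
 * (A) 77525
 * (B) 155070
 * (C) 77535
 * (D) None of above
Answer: C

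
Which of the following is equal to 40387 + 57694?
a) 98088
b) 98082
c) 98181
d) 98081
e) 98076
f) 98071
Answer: d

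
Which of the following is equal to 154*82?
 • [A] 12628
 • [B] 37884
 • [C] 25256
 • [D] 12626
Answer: A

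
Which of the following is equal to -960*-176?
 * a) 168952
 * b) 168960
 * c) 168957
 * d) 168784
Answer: b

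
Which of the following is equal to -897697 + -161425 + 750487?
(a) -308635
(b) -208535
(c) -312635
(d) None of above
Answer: a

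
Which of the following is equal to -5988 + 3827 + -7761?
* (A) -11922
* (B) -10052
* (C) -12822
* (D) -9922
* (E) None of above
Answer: D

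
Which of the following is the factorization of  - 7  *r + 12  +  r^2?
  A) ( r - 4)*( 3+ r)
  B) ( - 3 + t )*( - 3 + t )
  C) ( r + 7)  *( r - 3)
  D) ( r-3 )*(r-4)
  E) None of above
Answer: D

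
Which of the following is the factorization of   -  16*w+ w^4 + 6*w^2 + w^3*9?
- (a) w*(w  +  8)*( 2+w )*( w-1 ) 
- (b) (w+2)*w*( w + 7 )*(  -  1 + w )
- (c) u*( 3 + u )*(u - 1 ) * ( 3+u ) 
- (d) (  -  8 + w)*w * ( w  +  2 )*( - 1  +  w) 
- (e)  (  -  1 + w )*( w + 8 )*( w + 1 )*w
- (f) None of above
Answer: a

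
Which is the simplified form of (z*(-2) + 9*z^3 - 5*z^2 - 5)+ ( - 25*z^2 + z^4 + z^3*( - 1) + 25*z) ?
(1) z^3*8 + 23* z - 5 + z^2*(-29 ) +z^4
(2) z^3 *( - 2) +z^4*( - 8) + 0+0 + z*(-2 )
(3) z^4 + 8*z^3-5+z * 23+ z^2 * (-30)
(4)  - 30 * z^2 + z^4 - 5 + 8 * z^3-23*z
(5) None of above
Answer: 3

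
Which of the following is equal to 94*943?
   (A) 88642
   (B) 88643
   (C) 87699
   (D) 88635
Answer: A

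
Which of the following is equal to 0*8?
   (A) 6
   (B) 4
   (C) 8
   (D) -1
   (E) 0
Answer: E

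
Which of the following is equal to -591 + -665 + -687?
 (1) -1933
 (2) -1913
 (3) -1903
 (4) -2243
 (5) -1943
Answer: 5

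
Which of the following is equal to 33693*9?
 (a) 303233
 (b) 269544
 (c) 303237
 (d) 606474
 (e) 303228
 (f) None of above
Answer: c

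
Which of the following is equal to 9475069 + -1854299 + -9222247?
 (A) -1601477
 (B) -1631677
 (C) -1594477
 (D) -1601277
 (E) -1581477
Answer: A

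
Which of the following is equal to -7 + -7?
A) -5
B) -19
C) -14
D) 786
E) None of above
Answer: C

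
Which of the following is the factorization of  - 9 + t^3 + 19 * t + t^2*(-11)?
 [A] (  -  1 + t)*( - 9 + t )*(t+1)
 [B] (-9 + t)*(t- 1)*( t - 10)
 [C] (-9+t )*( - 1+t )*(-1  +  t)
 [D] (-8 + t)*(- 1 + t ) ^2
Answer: C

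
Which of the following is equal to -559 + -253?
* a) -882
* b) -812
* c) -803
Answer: b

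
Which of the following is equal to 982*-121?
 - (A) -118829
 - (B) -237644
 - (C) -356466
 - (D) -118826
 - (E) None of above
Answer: E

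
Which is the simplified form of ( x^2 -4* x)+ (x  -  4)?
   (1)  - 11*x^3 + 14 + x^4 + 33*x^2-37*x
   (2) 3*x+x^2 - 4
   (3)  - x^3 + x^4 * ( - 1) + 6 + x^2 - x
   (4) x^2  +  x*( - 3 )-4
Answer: 4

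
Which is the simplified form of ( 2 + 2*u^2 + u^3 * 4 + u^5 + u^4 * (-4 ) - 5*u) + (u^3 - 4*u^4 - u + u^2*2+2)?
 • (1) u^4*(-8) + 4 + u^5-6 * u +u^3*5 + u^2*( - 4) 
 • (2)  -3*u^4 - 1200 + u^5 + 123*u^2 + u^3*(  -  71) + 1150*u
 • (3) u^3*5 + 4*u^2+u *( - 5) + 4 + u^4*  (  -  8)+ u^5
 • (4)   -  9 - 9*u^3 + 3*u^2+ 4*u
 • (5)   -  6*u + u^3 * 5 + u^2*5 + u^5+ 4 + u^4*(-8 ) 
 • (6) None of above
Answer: 6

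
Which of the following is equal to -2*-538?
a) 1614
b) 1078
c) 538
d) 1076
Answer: d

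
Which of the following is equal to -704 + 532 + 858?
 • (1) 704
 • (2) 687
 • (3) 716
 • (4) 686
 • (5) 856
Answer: 4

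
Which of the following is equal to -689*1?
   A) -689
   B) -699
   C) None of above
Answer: A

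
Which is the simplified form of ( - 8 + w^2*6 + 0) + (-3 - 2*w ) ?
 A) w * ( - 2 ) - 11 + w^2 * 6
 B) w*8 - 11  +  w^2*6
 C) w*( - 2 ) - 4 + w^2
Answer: A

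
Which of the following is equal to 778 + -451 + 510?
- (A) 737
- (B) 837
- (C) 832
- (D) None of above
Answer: B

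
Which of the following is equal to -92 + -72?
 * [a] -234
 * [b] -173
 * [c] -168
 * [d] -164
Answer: d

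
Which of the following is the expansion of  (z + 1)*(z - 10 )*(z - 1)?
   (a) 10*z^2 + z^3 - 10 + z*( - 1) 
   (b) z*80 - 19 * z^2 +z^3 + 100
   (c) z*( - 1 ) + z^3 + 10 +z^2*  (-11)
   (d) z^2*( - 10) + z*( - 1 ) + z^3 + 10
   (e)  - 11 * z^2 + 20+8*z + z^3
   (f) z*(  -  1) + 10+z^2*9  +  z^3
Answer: d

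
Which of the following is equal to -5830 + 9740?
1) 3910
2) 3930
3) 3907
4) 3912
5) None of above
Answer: 1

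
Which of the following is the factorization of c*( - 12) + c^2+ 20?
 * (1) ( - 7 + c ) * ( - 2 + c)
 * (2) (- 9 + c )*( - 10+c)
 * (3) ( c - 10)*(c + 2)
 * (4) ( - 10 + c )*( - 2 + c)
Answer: 4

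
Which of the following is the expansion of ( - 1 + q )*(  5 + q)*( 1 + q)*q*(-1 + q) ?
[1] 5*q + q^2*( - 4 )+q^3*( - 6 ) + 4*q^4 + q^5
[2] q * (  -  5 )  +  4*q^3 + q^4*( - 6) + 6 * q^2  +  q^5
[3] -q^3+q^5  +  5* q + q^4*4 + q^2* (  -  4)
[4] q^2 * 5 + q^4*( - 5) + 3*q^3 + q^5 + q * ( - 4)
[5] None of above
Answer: 1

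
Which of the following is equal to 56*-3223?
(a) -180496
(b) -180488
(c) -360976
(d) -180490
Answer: b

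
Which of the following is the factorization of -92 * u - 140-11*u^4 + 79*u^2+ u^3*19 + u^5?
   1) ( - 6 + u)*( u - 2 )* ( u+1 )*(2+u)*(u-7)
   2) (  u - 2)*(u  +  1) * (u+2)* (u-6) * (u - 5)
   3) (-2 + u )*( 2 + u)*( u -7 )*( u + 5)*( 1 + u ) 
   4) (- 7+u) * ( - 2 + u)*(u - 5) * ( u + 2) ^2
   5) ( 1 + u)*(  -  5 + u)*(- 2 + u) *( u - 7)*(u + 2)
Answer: 5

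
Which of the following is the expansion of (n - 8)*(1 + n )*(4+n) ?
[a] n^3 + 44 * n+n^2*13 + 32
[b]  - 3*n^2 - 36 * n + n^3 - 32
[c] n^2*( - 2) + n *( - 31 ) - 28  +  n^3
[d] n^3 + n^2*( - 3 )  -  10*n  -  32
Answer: b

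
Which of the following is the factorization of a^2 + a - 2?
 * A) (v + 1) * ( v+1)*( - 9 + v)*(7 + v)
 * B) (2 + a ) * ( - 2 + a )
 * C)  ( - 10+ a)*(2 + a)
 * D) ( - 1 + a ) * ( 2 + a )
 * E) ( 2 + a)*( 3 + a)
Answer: D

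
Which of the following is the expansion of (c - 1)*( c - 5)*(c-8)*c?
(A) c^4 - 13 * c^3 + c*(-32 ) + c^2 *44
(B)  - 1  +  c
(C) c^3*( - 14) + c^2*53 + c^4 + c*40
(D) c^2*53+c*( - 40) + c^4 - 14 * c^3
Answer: D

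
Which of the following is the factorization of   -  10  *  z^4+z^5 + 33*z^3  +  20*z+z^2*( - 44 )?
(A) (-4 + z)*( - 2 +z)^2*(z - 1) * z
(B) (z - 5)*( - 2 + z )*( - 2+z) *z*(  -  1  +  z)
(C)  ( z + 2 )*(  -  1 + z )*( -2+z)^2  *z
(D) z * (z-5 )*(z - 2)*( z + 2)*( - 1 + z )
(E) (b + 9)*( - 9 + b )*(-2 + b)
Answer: B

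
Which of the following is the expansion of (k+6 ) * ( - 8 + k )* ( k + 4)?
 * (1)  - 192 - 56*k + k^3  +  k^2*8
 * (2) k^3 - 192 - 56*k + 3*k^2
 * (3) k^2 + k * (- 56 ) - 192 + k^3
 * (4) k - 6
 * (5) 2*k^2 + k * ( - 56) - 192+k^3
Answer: 5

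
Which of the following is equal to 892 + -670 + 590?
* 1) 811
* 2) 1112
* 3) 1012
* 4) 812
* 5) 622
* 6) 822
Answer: 4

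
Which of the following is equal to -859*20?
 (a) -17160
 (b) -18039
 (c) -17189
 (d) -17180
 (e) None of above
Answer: d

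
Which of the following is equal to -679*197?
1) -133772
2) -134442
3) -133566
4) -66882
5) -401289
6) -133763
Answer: 6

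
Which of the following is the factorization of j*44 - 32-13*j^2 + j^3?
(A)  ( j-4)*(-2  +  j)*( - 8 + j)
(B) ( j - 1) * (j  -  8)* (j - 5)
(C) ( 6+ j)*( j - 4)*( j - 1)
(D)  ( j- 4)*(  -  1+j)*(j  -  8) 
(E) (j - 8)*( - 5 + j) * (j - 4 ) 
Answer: D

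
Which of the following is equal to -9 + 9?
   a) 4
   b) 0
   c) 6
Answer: b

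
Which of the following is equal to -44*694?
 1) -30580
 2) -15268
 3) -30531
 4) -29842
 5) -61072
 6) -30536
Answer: 6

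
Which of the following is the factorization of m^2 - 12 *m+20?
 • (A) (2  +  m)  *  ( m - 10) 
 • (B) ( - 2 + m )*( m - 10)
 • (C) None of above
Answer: B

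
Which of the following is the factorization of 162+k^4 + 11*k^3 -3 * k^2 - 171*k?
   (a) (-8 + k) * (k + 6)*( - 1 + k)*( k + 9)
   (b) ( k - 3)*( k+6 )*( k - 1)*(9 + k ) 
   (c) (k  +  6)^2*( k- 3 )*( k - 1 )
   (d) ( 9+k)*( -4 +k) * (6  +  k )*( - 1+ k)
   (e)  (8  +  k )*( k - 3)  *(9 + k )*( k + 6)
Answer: b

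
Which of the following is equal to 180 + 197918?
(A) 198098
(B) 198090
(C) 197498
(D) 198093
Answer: A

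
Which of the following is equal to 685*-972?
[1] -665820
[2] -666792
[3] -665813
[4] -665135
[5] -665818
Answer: 1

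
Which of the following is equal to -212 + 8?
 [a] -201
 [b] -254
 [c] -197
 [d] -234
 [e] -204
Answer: e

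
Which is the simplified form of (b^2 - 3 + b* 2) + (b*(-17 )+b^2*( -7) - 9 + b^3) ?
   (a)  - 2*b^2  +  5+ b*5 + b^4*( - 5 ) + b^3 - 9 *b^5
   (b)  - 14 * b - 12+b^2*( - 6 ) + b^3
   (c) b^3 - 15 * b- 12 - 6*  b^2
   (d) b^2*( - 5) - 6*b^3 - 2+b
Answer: c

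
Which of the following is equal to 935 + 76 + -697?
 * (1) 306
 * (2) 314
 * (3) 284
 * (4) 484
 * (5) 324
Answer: 2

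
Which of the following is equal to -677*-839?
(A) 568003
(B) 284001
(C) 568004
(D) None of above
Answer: A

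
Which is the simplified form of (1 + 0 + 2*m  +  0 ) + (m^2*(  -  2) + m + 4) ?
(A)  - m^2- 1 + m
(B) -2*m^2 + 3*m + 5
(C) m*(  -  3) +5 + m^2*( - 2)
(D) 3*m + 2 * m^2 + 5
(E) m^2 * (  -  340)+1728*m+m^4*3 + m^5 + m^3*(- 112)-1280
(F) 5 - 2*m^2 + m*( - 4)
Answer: B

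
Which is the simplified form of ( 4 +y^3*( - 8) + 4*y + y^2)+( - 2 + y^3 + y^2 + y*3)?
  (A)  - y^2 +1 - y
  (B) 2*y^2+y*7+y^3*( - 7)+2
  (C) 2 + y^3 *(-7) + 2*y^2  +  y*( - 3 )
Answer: B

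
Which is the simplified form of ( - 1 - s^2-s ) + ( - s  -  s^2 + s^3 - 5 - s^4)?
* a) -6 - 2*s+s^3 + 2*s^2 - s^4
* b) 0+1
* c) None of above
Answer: c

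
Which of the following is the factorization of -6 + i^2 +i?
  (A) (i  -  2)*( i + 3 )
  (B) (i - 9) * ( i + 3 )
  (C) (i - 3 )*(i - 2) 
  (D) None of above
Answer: A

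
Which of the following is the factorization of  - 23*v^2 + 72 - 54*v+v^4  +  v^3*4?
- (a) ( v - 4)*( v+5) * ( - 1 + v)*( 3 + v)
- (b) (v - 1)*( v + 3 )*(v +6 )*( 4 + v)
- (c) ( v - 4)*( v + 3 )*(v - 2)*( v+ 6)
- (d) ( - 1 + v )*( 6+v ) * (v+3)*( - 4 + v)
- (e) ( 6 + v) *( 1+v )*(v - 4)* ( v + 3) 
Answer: d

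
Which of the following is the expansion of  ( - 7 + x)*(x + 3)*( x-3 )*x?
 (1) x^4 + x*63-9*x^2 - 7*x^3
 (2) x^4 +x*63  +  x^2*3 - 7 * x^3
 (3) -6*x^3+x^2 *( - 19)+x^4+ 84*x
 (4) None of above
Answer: 1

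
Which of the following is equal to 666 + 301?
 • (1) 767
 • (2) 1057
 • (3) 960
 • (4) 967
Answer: 4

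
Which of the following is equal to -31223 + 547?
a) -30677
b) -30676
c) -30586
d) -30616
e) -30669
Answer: b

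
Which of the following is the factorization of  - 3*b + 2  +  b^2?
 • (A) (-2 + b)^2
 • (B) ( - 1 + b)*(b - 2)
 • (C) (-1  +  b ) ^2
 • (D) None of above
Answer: B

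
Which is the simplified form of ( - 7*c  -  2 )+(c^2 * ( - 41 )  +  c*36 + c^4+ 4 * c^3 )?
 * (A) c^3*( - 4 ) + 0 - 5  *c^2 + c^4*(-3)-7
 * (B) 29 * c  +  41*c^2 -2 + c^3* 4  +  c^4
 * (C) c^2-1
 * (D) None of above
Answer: D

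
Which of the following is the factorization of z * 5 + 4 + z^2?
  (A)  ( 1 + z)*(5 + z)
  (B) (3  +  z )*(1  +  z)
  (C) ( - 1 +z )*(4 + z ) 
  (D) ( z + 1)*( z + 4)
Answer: D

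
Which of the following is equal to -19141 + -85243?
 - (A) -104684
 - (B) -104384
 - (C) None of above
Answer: B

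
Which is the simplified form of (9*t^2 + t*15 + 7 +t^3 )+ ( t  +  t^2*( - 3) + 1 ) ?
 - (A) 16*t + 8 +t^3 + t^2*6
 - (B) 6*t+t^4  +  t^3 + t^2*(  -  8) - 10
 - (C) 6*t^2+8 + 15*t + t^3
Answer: A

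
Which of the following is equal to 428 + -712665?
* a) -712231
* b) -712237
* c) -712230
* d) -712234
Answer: b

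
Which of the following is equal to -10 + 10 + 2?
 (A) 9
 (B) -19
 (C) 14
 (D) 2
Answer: D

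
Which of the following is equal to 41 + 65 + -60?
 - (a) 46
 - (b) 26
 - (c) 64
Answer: a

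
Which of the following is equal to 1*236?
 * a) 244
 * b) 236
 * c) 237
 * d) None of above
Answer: b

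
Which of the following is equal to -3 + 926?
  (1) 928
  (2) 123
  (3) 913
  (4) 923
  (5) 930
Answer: 4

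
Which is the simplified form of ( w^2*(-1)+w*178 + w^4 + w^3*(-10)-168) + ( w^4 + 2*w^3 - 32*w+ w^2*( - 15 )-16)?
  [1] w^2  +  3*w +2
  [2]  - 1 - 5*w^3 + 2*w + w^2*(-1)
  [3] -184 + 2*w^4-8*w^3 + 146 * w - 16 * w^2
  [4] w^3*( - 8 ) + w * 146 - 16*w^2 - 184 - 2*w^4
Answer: 3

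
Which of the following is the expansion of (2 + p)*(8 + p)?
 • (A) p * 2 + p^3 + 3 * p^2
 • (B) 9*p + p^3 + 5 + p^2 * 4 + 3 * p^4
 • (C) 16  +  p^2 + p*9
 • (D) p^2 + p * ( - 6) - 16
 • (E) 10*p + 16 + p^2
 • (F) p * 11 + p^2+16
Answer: E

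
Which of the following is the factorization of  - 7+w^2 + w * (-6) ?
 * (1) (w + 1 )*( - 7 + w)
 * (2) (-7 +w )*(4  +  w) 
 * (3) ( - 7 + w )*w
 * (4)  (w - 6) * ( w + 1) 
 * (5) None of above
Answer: 1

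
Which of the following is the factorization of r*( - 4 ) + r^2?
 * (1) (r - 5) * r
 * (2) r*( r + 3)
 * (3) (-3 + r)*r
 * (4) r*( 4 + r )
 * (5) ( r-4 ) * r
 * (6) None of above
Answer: 5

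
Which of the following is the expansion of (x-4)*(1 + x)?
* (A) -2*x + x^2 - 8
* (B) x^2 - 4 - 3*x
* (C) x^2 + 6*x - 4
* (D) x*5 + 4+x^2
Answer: B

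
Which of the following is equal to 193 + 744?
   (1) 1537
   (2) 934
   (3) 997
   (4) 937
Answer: 4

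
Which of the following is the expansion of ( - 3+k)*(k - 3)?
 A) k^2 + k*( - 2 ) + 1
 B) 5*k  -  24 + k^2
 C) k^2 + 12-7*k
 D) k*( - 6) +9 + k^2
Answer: D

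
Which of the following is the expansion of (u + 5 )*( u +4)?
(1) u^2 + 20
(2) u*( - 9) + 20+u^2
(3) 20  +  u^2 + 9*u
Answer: 3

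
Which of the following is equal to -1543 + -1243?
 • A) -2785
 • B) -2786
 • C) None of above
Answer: B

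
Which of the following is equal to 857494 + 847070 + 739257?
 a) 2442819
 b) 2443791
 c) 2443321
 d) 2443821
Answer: d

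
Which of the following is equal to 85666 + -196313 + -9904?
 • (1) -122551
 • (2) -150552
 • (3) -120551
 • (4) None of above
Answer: 3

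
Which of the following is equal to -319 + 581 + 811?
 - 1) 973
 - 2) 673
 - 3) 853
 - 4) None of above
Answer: 4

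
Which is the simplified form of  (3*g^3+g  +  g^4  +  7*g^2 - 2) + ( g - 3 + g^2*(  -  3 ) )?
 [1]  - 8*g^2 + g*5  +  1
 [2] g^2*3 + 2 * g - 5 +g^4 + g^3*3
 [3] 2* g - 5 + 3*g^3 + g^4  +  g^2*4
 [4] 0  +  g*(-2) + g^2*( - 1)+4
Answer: 3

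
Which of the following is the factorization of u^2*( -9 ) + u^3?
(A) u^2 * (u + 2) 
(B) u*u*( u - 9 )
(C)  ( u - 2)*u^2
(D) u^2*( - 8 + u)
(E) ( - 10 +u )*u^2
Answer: B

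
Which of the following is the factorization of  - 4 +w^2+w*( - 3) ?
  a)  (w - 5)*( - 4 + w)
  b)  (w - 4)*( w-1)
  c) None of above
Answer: c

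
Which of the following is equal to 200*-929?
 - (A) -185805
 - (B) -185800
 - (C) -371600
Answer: B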